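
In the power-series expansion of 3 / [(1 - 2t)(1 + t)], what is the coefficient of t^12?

8193

Partial fractions give a closed form: a_n = (2)·2^n + (1)·(-1)^n.
At n = 12: a_12 = 8193.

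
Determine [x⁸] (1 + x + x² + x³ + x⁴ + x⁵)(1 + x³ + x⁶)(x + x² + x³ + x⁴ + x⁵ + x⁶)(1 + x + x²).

(1 + x + x² + x³ + x⁴ + x⁵) has coefficients 1,1,1,1,1,1 for degrees 0…5.
(1 + x³ + x⁶) has coefficients 1,0,0,1,0,0,1,0,0 for degrees 0…8.
Multiplying by (x + x² + x³ + x⁴ + x⁵ + x⁶) gives running coefficients 0,1,1,1,2,2,2,2,2 for degrees 0…8.
Finally multiplying by (1 + x + x²), the product of all factors after the first has coefficients 0,1,2,3,4,5,6,6,6 for degrees 0…8.
[x⁸] = 1·6 + 1·6 + 1·6 + 1·5 + 1·4 + 1·3 = 30.

30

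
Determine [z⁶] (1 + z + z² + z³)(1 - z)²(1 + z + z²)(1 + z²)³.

(1 + z + z² + z³) has coefficients 1,1,1,1 for degrees 0…3.
(1 - z)² has coefficients 1,-2,1,0,0,0,0 for degrees 0…6.
Multiplying by (1 + z + z²) gives running coefficients 1,-1,0,-1,1,0,0 for degrees 0…6.
Finally multiplying by (1 + z²)³, the product of all factors after the first has coefficients 1,-1,3,-4,4,-6,4 for degrees 0…6.
[z⁶] = 1·4 + 1·(-6) + 1·4 + 1·(-4) = -2.

-2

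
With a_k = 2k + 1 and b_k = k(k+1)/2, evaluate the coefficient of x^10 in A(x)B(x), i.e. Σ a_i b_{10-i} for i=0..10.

This is [x^10] in the product of the two ordinary generating functions.
Σ = 1·55 + 3·45 + 5·36 + 7·28 + 9·21 + 11·15 + 13·10 + 15·6 + 17·3 + 19·1 + 21·0 = 1210.

1210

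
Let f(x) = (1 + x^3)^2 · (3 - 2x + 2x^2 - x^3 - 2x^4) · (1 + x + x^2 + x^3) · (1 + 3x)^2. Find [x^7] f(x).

62

(1 + x^3)^2 has coefficients 1,0,0,2,0,0,1 for degrees 0…6.
(3 - 2x + 2x^2 - x^3 - 2x^4) has coefficients 3,-2,2,-1,-2,0,0,0 for degrees 0…7.
Multiplying by (1 + x + x^2 + x^3) gives running coefficients 3,1,3,2,-3,-1,-3,-2 for degrees 0…7.
Finally multiplying by (1 + 3x)^2, the product of all factors after the first has coefficients 3,19,36,29,36,-1,-36,-29 for degrees 0…7.
[x^7] = 1·(-29) + 2·36 + 1·19 = 62.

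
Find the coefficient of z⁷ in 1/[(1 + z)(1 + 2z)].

-255

The denominator gives the recurrence a_n = −3a_(n−1) − 2a_(n−2) for n ≥ 2; the numerator fixes a_0 = 1, a_1 = -3.
Iterating: 1, -3, 7, -15, 31, -63, 127, -255, so a_7 = -255.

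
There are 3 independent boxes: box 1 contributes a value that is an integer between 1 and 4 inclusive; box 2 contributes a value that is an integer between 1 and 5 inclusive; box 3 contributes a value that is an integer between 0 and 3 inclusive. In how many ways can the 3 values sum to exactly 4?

The generating function for the choices is (x + x^2 + x^3 + x^4)·(x + x^2 + x^3 + x^4 + x^5)·(1 + x + x^2 + x^3); the count is [x^4].
(x + x^2 + x^3 + x^4) has coefficients 0,1,1,1,1 for degrees 0…4.
(x + x^2 + x^3 + x^4 + x^5) has coefficients 0,1,1,1,1 for degrees 0…4.
Finally multiplying by (1 + x + x^2 + x^3), the product of all factors after the first has coefficients 0,1,2,3,4 for degrees 0…4.
[x^4] = 1·3 + 1·2 + 1·1 + 1·0 = 6.

6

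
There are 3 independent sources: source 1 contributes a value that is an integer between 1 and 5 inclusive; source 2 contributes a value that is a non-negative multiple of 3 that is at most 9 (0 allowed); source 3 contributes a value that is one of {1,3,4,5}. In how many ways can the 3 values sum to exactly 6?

The generating function for the choices is (x + x^2 + x^3 + x^4 + x^5)·(1 + x^3 + x^6 + x^9)·(x + x^3 + x^4 + x^5); the count is [x^6].
(x + x^2 + x^3 + x^4 + x^5) has coefficients 0,1,1,1,1,1 for degrees 0…5.
(1 + x^3 + x^6 + x^9) has coefficients 1,0,0,1,0,0,1 for degrees 0…6.
Finally multiplying by (x + x^3 + x^4 + x^5), the product of all factors after the first has coefficients 0,1,0,1,2,1,1 for degrees 0…6.
[x^6] = 1·1 + 1·2 + 1·1 + 1·0 + 1·1 = 5.

5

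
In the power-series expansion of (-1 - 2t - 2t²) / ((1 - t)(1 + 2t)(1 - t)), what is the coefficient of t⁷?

16

The denominator gives the recurrence a_n = 3a_(n−2) − 2a_(n−3) for n ≥ 3; the numerator fixes a_0 = -1, a_1 = -2, a_2 = -5.
Iterating: -1, -2, -5, -4, -11, -2, -25, 16, so a_7 = 16.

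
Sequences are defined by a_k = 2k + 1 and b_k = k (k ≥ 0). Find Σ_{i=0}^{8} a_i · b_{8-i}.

Write out a_i and b_{8-i} for i = 0,…,8 and sum the products.
Σ = 1·8 + 3·7 + 5·6 + 7·5 + 9·4 + 11·3 + 13·2 + 15·1 + 17·0 = 204.

204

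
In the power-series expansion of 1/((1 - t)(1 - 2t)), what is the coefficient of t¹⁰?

2047

Partial fractions give a closed form: a_n = (-1)·1^n + (2)·2^n.
At n = 10: a_10 = 2047.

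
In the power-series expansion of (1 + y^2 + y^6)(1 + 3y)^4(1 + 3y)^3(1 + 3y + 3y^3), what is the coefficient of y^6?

(1 + y^2 + y^6) has coefficients 1,0,1,0,0,0,1 for degrees 0…6.
(1 + 3y)^4 has coefficients 1,12,54,108,81,0,0 for degrees 0…6.
Multiplying by (1 + 3y)^3 gives running coefficients 1,21,189,945,2835,5103,5103 for degrees 0…6.
Finally multiplying by (1 + 3y + 3y^3), the product of all factors after the first has coefficients 1,24,252,1515,5733,14175,23247 for degrees 0…6.
[y^6] = 1·23247 + 1·5733 + 1·1 = 28981.

28981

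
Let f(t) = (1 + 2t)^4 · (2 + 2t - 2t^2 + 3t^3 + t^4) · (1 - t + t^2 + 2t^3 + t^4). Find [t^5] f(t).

216

(1 + 2t)^4 has coefficients 1,8,24,32,16 for degrees 0…4.
(2 + 2t - 2t^2 + 3t^3 + t^4) has coefficients 2,2,-2,3,1,0 for degrees 0…5.
Finally multiplying by (1 - t + t^2 + 2t^3 + t^4), the product of all factors after the first has coefficients 2,0,-2,11,2,0 for degrees 0…5.
[t^5] = 1·0 + 8·2 + 24·11 + 32·(-2) + 16·0 = 216.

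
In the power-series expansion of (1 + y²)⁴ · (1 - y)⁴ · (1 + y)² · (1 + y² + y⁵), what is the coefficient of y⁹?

11

(1 + y²)⁴ has coefficients 1,0,4,0,6,0,4,0,1 for degrees 0…8.
(1 - y)⁴ has coefficients 1,-4,6,-4,1,0,0,0,0,0 for degrees 0…9.
Multiplying by (1 + y)² gives running coefficients 1,-2,-1,4,-1,-2,1,0,0,0 for degrees 0…9.
Finally multiplying by (1 + y² + y⁵), the product of all factors after the first has coefficients 1,-2,0,2,-2,3,-2,-3,5,-1 for degrees 0…9.
[y⁹] = 1·(-1) + 4·(-3) + 6·3 + 4·2 + 1·(-2) = 11.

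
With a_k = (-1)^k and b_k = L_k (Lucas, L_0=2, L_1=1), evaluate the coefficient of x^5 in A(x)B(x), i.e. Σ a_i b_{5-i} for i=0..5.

The convolution is the t^5 coefficient of A(t)B(t).
Σ = 1·11 − 1·7 + 1·4 − 1·3 + 1·1 − 1·2 = 4.

4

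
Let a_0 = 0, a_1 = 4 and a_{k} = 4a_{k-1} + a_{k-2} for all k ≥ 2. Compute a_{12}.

29860704

The ordinary generating function has denominator 1 - 4y - y^2.
Iterating the recurrence: a_0,…,a_{12} = 0, 4, 16, 68, 288, 1220, 5168, 21892, 92736, 392836, 1664080, 7049156, 29860704.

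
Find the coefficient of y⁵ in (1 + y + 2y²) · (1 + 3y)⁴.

297

(1 + y + 2y²) has coefficients 1,1,2 for degrees 0…2.
(1 + 3y)⁴ has coefficients 1,12,54,108,81,0 for degrees 0…5.
[y⁵] = 1·0 + 1·81 + 2·108 = 297.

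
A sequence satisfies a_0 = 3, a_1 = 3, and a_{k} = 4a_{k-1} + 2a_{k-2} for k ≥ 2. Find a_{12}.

The ordinary generating function has denominator 1 - 4x - 2x^2.
Iterating the recurrence: a_0,…,a_{12} = 3, 3, 18, 78, 348, 1548, 6888, 30648, 136368, 606768, 2699808, 12012768, 53450688.

53450688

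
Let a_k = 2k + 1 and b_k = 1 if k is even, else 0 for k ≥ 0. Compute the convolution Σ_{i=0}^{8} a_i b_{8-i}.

45

The convolution is the t^8 coefficient of A(t)B(t).
Σ = 1·1 + 3·0 + 5·1 + 7·0 + 9·1 + 11·0 + 13·1 + 15·0 + 17·1 = 45.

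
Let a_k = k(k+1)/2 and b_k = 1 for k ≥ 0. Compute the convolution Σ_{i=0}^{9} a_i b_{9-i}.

This is [x^9] in the product of the two ordinary generating functions.
Σ = 0·1 + 1·1 + 3·1 + 6·1 + 10·1 + 15·1 + 21·1 + 28·1 + 36·1 + 45·1 = 165.

165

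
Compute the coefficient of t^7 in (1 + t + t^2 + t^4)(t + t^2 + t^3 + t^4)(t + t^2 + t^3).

(1 + t + t^2 + t^4) has coefficients 1,1,1,0,1 for degrees 0…4.
(t + t^2 + t^3 + t^4) has coefficients 0,1,1,1,1,0,0,0 for degrees 0…7.
Finally multiplying by (t + t^2 + t^3), the product of all factors after the first has coefficients 0,0,1,2,3,3,2,1 for degrees 0…7.
[t^7] = 1·1 + 1·2 + 1·3 + 1·2 = 8.

8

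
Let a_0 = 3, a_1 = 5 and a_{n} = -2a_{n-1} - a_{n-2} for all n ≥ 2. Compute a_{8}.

The ordinary generating function has denominator 1 + 2x + x^2.
Iterating the recurrence: a_0,…,a_{8} = 3, 5, -13, 21, -29, 37, -45, 53, -61.

-61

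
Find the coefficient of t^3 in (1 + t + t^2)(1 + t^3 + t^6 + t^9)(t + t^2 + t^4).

2

(1 + t + t^2) has coefficients 1,1,1 for degrees 0…2.
(1 + t^3 + t^6 + t^9) has coefficients 1,0,0,1 for degrees 0…3.
Finally multiplying by (t + t^2 + t^4), the product of all factors after the first has coefficients 0,1,1,0 for degrees 0…3.
[t^3] = 1·0 + 1·1 + 1·1 = 2.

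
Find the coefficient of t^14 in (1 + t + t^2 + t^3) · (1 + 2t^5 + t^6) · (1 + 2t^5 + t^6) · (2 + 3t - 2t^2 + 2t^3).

35

(1 + t + t^2 + t^3) has coefficients 1,1,1,1 for degrees 0…3.
(1 + 2t^5 + t^6) has coefficients 1,0,0,0,0,2,1,0,0,0,0,0,0,0,0 for degrees 0…14.
Multiplying by (1 + 2t^5 + t^6) gives running coefficients 1,0,0,0,0,4,2,0,0,0,4,4,1,0,0 for degrees 0…14.
Finally multiplying by (2 + 3t - 2t^2 + 2t^3), the product of all factors after the first has coefficients 2,3,-2,2,0,8,16,-2,4,4,8,20,6,3,6 for degrees 0…14.
[t^14] = 1·6 + 1·3 + 1·6 + 1·20 = 35.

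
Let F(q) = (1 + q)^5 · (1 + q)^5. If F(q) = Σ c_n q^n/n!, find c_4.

5040

The EGF product rule gives c_4 = Σ_{k_1+k_2=4} C(4; k_1,k_2) · ∏ g_i(k_i), where (1+q)^5 gives the falling factorial (5)_k; (1+q)^5 gives the falling factorial (5)_k.
g_1(k) for k = 0…4: 1, 5, 20, 60, 120.
g_2(k) for k = 0…4: 1, 5, 20, 60, 120.
c_4 = Σ_k C(4,k)·g_1(k)·g_2(4−k) = 1·1·120 + 4·5·60 + 6·20·20 + 4·60·5 + 1·120·1 = 120 + 1200 + 2400 + 1200 + 120 = 5040.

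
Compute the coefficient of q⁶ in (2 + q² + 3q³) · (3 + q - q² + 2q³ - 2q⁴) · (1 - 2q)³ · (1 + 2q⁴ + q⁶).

2

(2 + q² + 3q³) has coefficients 2,0,1,3 for degrees 0…3.
(3 + q - q² + 2q³ - 2q⁴) has coefficients 3,1,-1,2,-2,0,0 for degrees 0…6.
Multiplying by (1 - 2q)³ gives running coefficients 3,-17,29,-4,-34,44,-40 for degrees 0…6.
Finally multiplying by (1 + 2q⁴ + q⁶), the product of all factors after the first has coefficients 3,-17,29,-4,-28,10,21 for degrees 0…6.
[q⁶] = 2·21 + 1·(-28) + 3·(-4) = 2.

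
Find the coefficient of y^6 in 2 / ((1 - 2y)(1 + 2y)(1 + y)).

170

Partial fractions give a closed form: a_n = (2/3)·2^n + (2)·(-2)^n + (-2/3)·(-1)^n.
At n = 6: a_6 = 170.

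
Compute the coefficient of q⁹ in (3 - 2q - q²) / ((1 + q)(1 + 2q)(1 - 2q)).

-1620

Partial fractions give a closed form: a_n = (-4/3)·(-1)^n + (15/4)·(-2)^n + (7/12)·2^n.
At n = 9: a_9 = -1620.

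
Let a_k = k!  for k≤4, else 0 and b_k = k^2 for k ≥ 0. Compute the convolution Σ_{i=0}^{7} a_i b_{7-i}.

Write out a_i and b_{7-i} for i = 0,…,7 and sum the products.
Σ = 1·49 + 1·36 + 2·25 + 6·16 + 24·9 + 0·4 + 0·1 + 0·0 = 447.

447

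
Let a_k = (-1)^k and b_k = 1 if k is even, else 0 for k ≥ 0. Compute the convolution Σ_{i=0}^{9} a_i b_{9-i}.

This is [x^9] in the product of the two ordinary generating functions.
Σ = 1·0 − 1·1 + 1·0 − 1·1 + 1·0 − 1·1 + 1·0 − 1·1 + 1·0 − 1·1 = -5.

-5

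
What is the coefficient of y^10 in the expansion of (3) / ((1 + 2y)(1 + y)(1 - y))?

Partial fractions give a closed form: a_n = (4)·(-2)^n + (-3/2)·(-1)^n + (1/2)·1^n.
At n = 10: a_10 = 4095.

4095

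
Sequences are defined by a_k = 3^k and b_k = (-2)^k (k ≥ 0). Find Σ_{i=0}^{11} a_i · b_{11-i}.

Write out a_i and b_{11-i} for i = 0,…,11 and sum the products.
Σ = 1·(-2048) + 3·1024 + 9·(-512) + 27·256 + 81·(-128) + 243·64 + 729·(-32) + 2187·16 + 6561·(-8) + 19683·4 + 59049·(-2) + 177147·1 = 105469.

105469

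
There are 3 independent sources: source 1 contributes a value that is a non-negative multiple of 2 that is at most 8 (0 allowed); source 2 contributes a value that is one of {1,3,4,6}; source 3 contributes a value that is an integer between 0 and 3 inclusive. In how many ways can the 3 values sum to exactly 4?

4

The generating function for the choices is (1 + z² + z⁴ + z⁶ + z⁸)·(z + z³ + z⁴ + z⁶)·(1 + z + z² + z³); the count is [z⁴].
(1 + z² + z⁴ + z⁶ + z⁸) has coefficients 1,0,1,0,1 for degrees 0…4.
(z + z³ + z⁴ + z⁶) has coefficients 0,1,0,1,1 for degrees 0…4.
Finally multiplying by (1 + z + z² + z³), the product of all factors after the first has coefficients 0,1,1,2,3 for degrees 0…4.
[z⁴] = 1·3 + 1·1 + 1·0 = 4.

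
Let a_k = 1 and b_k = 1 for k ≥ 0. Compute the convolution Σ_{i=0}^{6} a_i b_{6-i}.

The convolution is the t^6 coefficient of A(t)B(t).
Σ = 1·1 + 1·1 + 1·1 + 1·1 + 1·1 + 1·1 + 1·1 = 7.

7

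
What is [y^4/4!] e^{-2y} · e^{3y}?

1

The EGF product rule gives c_4 = Σ_{k_1+k_2=4} C(4; k_1,k_2) · ∏ g_i(k_i), where e^{-2y} gives (-2)^k; e^{3y} gives (3)^k.
g_1(k) for k = 0…4: 1, -2, 4, -8, 16.
g_2(k) for k = 0…4: 1, 3, 9, 27, 81.
c_4 = Σ_k C(4,k)·g_1(k)·g_2(4−k) = 1·1·81 + 4·(-2)·27 + 6·4·9 + 4·(-8)·3 + 1·16·1 = 81 − 216 + 216 − 96 + 16 = 1.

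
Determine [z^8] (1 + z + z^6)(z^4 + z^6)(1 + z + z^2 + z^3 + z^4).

(1 + z + z^6) has coefficients 1,1,0,0,0,0,1 for degrees 0…6.
(z^4 + z^6) has coefficients 0,0,0,0,1,0,1,0,0 for degrees 0…8.
Finally multiplying by (1 + z + z^2 + z^3 + z^4), the product of all factors after the first has coefficients 0,0,0,0,1,1,2,2,2 for degrees 0…8.
[z^8] = 1·2 + 1·2 + 1·0 = 4.

4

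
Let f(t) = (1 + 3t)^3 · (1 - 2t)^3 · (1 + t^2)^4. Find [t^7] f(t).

(1 + 3t)^3 has coefficients 1,9,27,27 for degrees 0…3.
(1 - 2t)^3 has coefficients 1,-6,12,-8,0,0,0,0 for degrees 0…7.
Finally multiplying by (1 + t^2)^4, the product of all factors after the first has coefficients 1,-6,16,-32,54,-68,76,-72 for degrees 0…7.
[t^7] = 1·(-72) + 9·76 + 27·(-68) + 27·54 = 234.

234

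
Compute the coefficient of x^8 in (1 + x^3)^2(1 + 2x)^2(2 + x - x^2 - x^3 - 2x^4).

-13

(1 + x^3)^2 has coefficients 1,0,0,2,0,0,1 for degrees 0…6.
(1 + 2x)^2 has coefficients 1,4,4,0,0,0,0,0,0 for degrees 0…8.
Finally multiplying by (2 + x - x^2 - x^3 - 2x^4), the product of all factors after the first has coefficients 2,9,11,-1,-10,-12,-8,0,0 for degrees 0…8.
[x^8] = 1·0 + 2·(-12) + 1·11 = -13.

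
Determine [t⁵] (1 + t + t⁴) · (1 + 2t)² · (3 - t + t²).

15

(1 + t + t⁴) has coefficients 1,1,0,0,1 for degrees 0…4.
(1 + 2t)² has coefficients 1,4,4,0,0,0 for degrees 0…5.
Finally multiplying by (3 - t + t²), the product of all factors after the first has coefficients 3,11,9,0,4,0 for degrees 0…5.
[t⁵] = 1·0 + 1·4 + 1·11 = 15.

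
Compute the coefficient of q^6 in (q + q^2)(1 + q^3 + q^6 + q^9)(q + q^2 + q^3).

2

(q + q^2) has coefficients 0,1,1 for degrees 0…2.
(1 + q^3 + q^6 + q^9) has coefficients 1,0,0,1,0,0,1 for degrees 0…6.
Finally multiplying by (q + q^2 + q^3), the product of all factors after the first has coefficients 0,1,1,1,1,1,1 for degrees 0…6.
[q^6] = 1·1 + 1·1 = 2.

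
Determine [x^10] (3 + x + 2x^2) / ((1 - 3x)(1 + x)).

The denominator gives the recurrence a_n = 2a_(n−1) + 3a_(n−2) for n ≥ 3; the numerator fixes a_0 = 3, a_1 = 7, a_2 = 25.
Iterating: 3, 7, 25, 71, 217, 647, 1945, 5831, 17497, 52487, 157465, so a_10 = 157465.

157465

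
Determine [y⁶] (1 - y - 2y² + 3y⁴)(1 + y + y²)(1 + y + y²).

7

(1 - y - 2y² + 3y⁴) has coefficients 1,-1,-2,0,3 for degrees 0…4.
(1 + y + y²) has coefficients 1,1,1,0,0,0,0 for degrees 0…6.
Finally multiplying by (1 + y + y²), the product of all factors after the first has coefficients 1,2,3,2,1,0,0 for degrees 0…6.
[y⁶] = 1·0 − 1·0 − 2·1 + 3·3 = 7.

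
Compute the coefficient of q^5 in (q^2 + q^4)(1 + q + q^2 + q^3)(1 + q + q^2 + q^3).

6

(q^2 + q^4) has coefficients 0,0,1,0,1 for degrees 0…4.
(1 + q + q^2 + q^3) has coefficients 1,1,1,1,0,0 for degrees 0…5.
Finally multiplying by (1 + q + q^2 + q^3), the product of all factors after the first has coefficients 1,2,3,4,3,2 for degrees 0…5.
[q^5] = 1·4 + 1·2 = 6.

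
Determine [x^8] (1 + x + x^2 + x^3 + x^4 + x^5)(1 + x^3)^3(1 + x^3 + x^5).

(1 + x + x^2 + x^3 + x^4 + x^5) has coefficients 1,1,1,1,1,1 for degrees 0…5.
(1 + x^3)^3 has coefficients 1,0,0,3,0,0,3,0,0 for degrees 0…8.
Finally multiplying by (1 + x^3 + x^5), the product of all factors after the first has coefficients 1,0,0,4,0,1,6,0,3 for degrees 0…8.
[x^8] = 1·3 + 1·0 + 1·6 + 1·1 + 1·0 + 1·4 = 14.

14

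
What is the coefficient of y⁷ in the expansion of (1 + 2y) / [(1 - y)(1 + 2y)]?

Partial fractions give a closed form: a_n = (1)·1^n.
At n = 7: a_7 = 1.

1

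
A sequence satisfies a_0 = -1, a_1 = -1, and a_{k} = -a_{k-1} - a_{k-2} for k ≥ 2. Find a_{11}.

2

The ordinary generating function has denominator 1 + t + t^2.
Iterating the recurrence: a_0,…,a_{11} = -1, -1, 2, -1, -1, 2, -1, -1, 2, -1, -1, 2.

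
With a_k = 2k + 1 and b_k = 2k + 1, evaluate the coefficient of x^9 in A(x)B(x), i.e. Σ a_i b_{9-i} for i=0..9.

670

Write out a_i and b_{9-i} for i = 0,…,9 and sum the products.
Σ = 1·19 + 3·17 + 5·15 + 7·13 + 9·11 + 11·9 + 13·7 + 15·5 + 17·3 + 19·1 = 670.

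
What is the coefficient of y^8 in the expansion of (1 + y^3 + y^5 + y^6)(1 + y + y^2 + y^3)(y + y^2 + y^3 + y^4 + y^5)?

10

(1 + y^3 + y^5 + y^6) has coefficients 1,0,0,1,0,1,1 for degrees 0…6.
(1 + y + y^2 + y^3) has coefficients 1,1,1,1,0,0,0,0,0 for degrees 0…8.
Finally multiplying by (y + y^2 + y^3 + y^4 + y^5), the product of all factors after the first has coefficients 0,1,2,3,4,4,3,2,1 for degrees 0…8.
[y^8] = 1·1 + 1·4 + 1·3 + 1·2 = 10.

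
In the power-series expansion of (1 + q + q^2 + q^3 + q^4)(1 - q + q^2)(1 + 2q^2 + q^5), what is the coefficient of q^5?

3

(1 + q + q^2 + q^3 + q^4) has coefficients 1,1,1,1,1 for degrees 0…4.
(1 - q + q^2) has coefficients 1,-1,1,0,0,0 for degrees 0…5.
Finally multiplying by (1 + 2q^2 + q^5), the product of all factors after the first has coefficients 1,-1,3,-2,2,1 for degrees 0…5.
[q^5] = 1·1 + 1·2 + 1·(-2) + 1·3 + 1·(-1) = 3.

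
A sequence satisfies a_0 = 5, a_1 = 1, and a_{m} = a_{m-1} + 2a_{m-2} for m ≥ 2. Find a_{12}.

The ordinary generating function has denominator 1 - z - 2z^2.
Iterating the recurrence: a_0,…,a_{12} = 5, 1, 11, 13, 35, 61, 131, 253, 515, 1021, 2051, 4093, 8195.

8195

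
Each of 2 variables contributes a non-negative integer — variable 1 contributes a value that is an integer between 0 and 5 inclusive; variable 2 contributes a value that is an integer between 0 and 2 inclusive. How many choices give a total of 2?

The generating function for the choices is (1 + q + q^2 + q^3 + q^4 + q^5)·(1 + q + q^2); the count is [q^2].
(1 + q + q^2 + q^3 + q^4 + q^5) has coefficients 1,1,1 for degrees 0…2.
(1 + q + q^2) has coefficients 1,1,1 for degrees 0…2.
[q^2] = 1·1 + 1·1 + 1·1 = 3.

3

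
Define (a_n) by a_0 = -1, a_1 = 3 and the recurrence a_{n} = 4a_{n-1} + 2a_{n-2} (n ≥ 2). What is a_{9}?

The ordinary generating function has denominator 1 - 4t - 2t^2.
Iterating the recurrence: a_0,…,a_{9} = -1, 3, 10, 46, 204, 908, 4040, 17976, 79984, 355888.

355888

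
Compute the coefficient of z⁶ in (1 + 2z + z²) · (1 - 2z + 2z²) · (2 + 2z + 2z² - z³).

(1 + 2z + z²) has coefficients 1,2,1 for degrees 0…2.
(1 - 2z + 2z²) has coefficients 1,-2,2,0,0,0,0 for degrees 0…6.
Finally multiplying by (2 + 2z + 2z² - z³), the product of all factors after the first has coefficients 2,-2,2,-1,6,-2,0 for degrees 0…6.
[z⁶] = 1·0 + 2·(-2) + 1·6 = 2.

2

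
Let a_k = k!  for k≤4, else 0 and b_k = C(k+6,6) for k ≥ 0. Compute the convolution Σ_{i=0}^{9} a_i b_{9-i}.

28072

This is [x^9] in the product of the two ordinary generating functions.
Σ = 1·5005 + 1·3003 + 2·1716 + 6·924 + 24·462 + 0·210 + 0·84 + 0·28 + 0·7 + 0·1 = 28072.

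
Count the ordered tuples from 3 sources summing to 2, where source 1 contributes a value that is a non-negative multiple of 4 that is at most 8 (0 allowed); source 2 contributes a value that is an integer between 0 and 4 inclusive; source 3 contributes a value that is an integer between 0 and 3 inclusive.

3

The generating function for the choices is (1 + x^4 + x^8)·(1 + x + x^2 + x^3 + x^4)·(1 + x + x^2 + x^3); the count is [x^2].
(1 + x^4 + x^8) has coefficients 1,0,0 for degrees 0…2.
(1 + x + x^2 + x^3 + x^4) has coefficients 1,1,1 for degrees 0…2.
Finally multiplying by (1 + x + x^2 + x^3), the product of all factors after the first has coefficients 1,2,3 for degrees 0…2.
[x^2] = 1·3 = 3.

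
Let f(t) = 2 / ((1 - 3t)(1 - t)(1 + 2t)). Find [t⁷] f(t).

3868

Partial fractions give a closed form: a_n = (9/5)·3^n + (-1/3)·1^n + (8/15)·(-2)^n.
At n = 7: a_7 = 3868.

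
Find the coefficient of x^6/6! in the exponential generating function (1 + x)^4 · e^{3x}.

37341

The EGF product rule gives c_6 = Σ_{k_1+k_2=6} C(6; k_1,k_2) · ∏ g_i(k_i), where (1+x)^4 gives the falling factorial (4)_k; e^{3x} gives (3)^k.
g_1(k) for k = 0…6: 1, 4, 12, 24, 24, 0, 0.
g_2(k) for k = 0…6: 1, 3, 9, 27, 81, 243, 729.
c_6 = Σ_k C(6,k)·g_1(k)·g_2(6−k) = 1·1·729 + 6·4·243 + 15·12·81 + 20·24·27 + 15·24·9 = 729 + 5832 + 14580 + 12960 + 3240 = 37341.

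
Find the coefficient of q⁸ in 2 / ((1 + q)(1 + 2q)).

1022

Partial fractions give a closed form: a_n = (-2)·(-1)^n + (4)·(-2)^n.
At n = 8: a_8 = 1022.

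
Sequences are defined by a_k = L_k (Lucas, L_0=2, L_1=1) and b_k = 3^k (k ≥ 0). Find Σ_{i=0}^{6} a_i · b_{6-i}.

2166

The convolution is the x^6 coefficient of A(x)B(x).
Σ = 2·729 + 1·243 + 3·81 + 4·27 + 7·9 + 11·3 + 18·1 = 2166.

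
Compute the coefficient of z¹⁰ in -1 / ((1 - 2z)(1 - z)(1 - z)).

-4083

The denominator gives the recurrence a_n = 4a_(n−1) − 5a_(n−2) + 2a_(n−3) for n ≥ 3; the numerator fixes a_0 = -1, a_1 = -4, a_2 = -11.
Iterating: -1, -4, -11, -26, -57, -120, -247, -502, -1013, -2036, -4083, so a_10 = -4083.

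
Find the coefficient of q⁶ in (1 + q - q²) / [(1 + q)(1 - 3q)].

668

The denominator gives the recurrence a_n = 2a_(n−1) + 3a_(n−2) for n ≥ 3; the numerator fixes a_0 = 1, a_1 = 3, a_2 = 8.
Iterating: 1, 3, 8, 25, 74, 223, 668, so a_6 = 668.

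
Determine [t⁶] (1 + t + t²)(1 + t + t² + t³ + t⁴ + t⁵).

2

(1 + t + t²) has coefficients 1,1,1 for degrees 0…2.
(1 + t + t² + t³ + t⁴ + t⁵) has coefficients 1,1,1,1,1,1,0 for degrees 0…6.
[t⁶] = 1·0 + 1·1 + 1·1 = 2.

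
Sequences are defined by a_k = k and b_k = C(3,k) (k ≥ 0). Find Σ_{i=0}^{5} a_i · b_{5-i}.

28

The convolution is the x^5 coefficient of A(x)B(x).
Σ = 0·0 + 1·0 + 2·1 + 3·3 + 4·3 + 5·1 = 28.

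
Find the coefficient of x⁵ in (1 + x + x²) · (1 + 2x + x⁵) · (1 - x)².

(1 + x + x²) has coefficients 1,1,1 for degrees 0…2.
(1 + 2x + x⁵) has coefficients 1,2,0,0,0,1 for degrees 0…5.
Finally multiplying by (1 - x)², the product of all factors after the first has coefficients 1,0,-3,2,0,1 for degrees 0…5.
[x⁵] = 1·1 + 1·0 + 1·2 = 3.

3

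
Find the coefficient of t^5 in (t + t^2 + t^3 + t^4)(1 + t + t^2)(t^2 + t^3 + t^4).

(t + t^2 + t^3 + t^4) has coefficients 0,1,1,1,1 for degrees 0…4.
(1 + t + t^2) has coefficients 1,1,1,0,0,0 for degrees 0…5.
Finally multiplying by (t^2 + t^3 + t^4), the product of all factors after the first has coefficients 0,0,1,2,3,2 for degrees 0…5.
[t^5] = 1·3 + 1·2 + 1·1 + 1·0 = 6.

6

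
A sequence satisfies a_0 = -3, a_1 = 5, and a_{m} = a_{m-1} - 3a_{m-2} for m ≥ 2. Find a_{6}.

89

The ordinary generating function has denominator 1 - x + 3x^2.
Iterating the recurrence: a_0,…,a_{6} = -3, 5, 14, -1, -43, -40, 89.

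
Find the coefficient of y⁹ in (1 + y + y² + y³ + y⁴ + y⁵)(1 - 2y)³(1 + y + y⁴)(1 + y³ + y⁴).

-12

(1 + y + y² + y³ + y⁴ + y⁵) has coefficients 1,1,1,1,1,1 for degrees 0…5.
(1 - 2y)³ has coefficients 1,-6,12,-8,0,0,0,0,0,0 for degrees 0…9.
Multiplying by (1 + y + y⁴) gives running coefficients 1,-5,6,4,-7,-6,12,-8,0,0 for degrees 0…9.
Finally multiplying by (1 + y³ + y⁴), the product of all factors after the first has coefficients 1,-5,6,5,-11,-5,22,-11,-13,6 for degrees 0…9.
[y⁹] = 1·6 + 1·(-13) + 1·(-11) + 1·22 + 1·(-5) + 1·(-11) = -12.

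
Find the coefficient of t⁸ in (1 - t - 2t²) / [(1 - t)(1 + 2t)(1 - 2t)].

86

Partial fractions give a closed form: a_n = (2/3)·1^n + (1/3)·(-2)^n.
At n = 8: a_8 = 86.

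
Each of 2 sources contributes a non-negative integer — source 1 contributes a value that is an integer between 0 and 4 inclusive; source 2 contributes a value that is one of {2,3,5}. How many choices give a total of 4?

The generating function for the choices is (1 + y + y^2 + y^3 + y^4)·(y^2 + y^3 + y^5); the count is [y^4].
(1 + y + y^2 + y^3 + y^4) has coefficients 1,1,1,1,1 for degrees 0…4.
(y^2 + y^3 + y^5) has coefficients 0,0,1,1,0 for degrees 0…4.
[y^4] = 1·0 + 1·1 + 1·1 + 1·0 + 1·0 = 2.

2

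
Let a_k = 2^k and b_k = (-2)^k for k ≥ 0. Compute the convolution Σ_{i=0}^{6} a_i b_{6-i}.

64

The convolution is the t^6 coefficient of A(t)B(t).
Σ = 1·64 + 2·(-32) + 4·16 + 8·(-8) + 16·4 + 32·(-2) + 64·1 = 64.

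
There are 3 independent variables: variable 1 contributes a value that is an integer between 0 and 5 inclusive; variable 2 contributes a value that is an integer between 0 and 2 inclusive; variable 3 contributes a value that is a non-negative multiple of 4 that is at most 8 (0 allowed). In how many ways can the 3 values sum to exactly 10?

5

The generating function for the choices is (1 + y + y^2 + y^3 + y^4 + y^5)·(1 + y + y^2)·(1 + y^4 + y^8); the count is [y^10].
(1 + y + y^2 + y^3 + y^4 + y^5) has coefficients 1,1,1,1,1,1 for degrees 0…5.
(1 + y + y^2) has coefficients 1,1,1,0,0,0,0,0,0,0,0 for degrees 0…10.
Finally multiplying by (1 + y^4 + y^8), the product of all factors after the first has coefficients 1,1,1,0,1,1,1,0,1,1,1 for degrees 0…10.
[y^10] = 1·1 + 1·1 + 1·1 + 1·0 + 1·1 + 1·1 = 5.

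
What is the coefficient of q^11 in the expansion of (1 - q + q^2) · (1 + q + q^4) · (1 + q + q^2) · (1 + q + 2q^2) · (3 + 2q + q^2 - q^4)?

(1 - q + q^2) has coefficients 1,-1,1 for degrees 0…2.
(1 + q + q^4) has coefficients 1,1,0,0,1,0,0,0,0,0,0,0 for degrees 0…11.
Multiplying by (1 + q + q^2) gives running coefficients 1,2,2,1,1,1,1,0,0,0,0,0 for degrees 0…11.
Multiplying by (1 + q + 2q^2) gives running coefficients 1,3,6,7,6,4,4,3,2,0,0,0 for degrees 0…11.
Finally multiplying by (3 + 2q + q^2 - q^4), the product of all factors after the first has coefficients 3,11,25,36,37,28,20,14,10,3,-2,-3 for degrees 0…11.
[q^11] = 1·(-3) − 1·(-2) + 1·3 = 2.

2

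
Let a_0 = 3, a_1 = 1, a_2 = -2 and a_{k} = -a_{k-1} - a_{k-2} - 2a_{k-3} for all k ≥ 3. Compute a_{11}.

-36

The ordinary generating function has denominator 1 + q + q^2 + 2q^3.
Iterating the recurrence: a_0,…,a_{11} = 3, 1, -2, -5, 5, 4, 1, -15, 6, 7, 17, -36.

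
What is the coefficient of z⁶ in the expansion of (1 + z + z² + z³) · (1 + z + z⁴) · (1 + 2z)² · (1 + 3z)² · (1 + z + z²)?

816

(1 + z + z² + z³) has coefficients 1,1,1,1 for degrees 0…3.
(1 + z + z⁴) has coefficients 1,1,0,0,1,0,0 for degrees 0…6.
Multiplying by (1 + 2z)² gives running coefficients 1,5,8,4,1,4,4 for degrees 0…6.
Multiplying by (1 + 3z)² gives running coefficients 1,11,47,97,97,46,37 for degrees 0…6.
Finally multiplying by (1 + z + z²), the product of all factors after the first has coefficients 1,12,59,155,241,240,180 for degrees 0…6.
[z⁶] = 1·180 + 1·240 + 1·241 + 1·155 = 816.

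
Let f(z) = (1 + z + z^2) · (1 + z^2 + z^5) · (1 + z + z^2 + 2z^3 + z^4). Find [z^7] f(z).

(1 + z + z^2) has coefficients 1,1,1 for degrees 0…2.
(1 + z^2 + z^5) has coefficients 1,0,1,0,0,1,0,0 for degrees 0…7.
Finally multiplying by (1 + z + z^2 + 2z^3 + z^4), the product of all factors after the first has coefficients 1,1,2,3,2,3,2,1 for degrees 0…7.
[z^7] = 1·1 + 1·2 + 1·3 = 6.

6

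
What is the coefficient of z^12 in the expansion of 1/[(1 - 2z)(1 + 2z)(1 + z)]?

The denominator gives the recurrence a_n = −a_(n−1) + 4a_(n−2) + 4a_(n−3) for n ≥ 3; the numerator fixes a_0 = 1, a_1 = -1, a_2 = 5.
Iterating: 1, -1, 5, -5, 21, -21, 85, -85, 341, -341, 1365, -1365, 5461, so a_12 = 5461.

5461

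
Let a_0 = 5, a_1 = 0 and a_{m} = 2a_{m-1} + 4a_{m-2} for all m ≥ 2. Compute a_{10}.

174080

The ordinary generating function has denominator 1 - 2z - 4z^2.
Iterating the recurrence: a_0,…,a_{10} = 5, 0, 20, 40, 160, 480, 1600, 5120, 16640, 53760, 174080.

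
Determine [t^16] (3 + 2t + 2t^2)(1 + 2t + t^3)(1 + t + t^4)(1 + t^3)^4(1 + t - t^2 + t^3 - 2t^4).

(3 + 2t + 2t^2) has coefficients 3,2,2 for degrees 0…2.
(1 + 2t + t^3) has coefficients 1,2,0,1,0,0,0,0,0,0,0,0,0,0,0,0,0 for degrees 0…16.
Multiplying by (1 + t + t^4) gives running coefficients 1,3,2,1,2,2,0,1,0,0,0,0,0,0,0,0,0 for degrees 0…16.
Multiplying by (1 + t^3)^4 gives running coefficients 1,3,2,5,14,10,10,27,20,10,28,20,5,17,10,1,6 for degrees 0…16.
Finally multiplying by (1 + t - t^2 + t^3 - 2t^4), the product of all factors after the first has coefficients 1,4,4,5,18,15,7,31,19,-7,25,4,-33,10,-14,-41,4 for degrees 0…16.
[t^16] = 3·4 + 2·(-41) + 2·(-14) = -98.

-98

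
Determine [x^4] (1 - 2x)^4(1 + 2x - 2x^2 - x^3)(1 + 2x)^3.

(1 - 2x)^4 has coefficients 1,-8,24,-32,16 for degrees 0…4.
(1 + 2x - 2x^2 - x^3) has coefficients 1,2,-2,-1,0 for degrees 0…4.
Finally multiplying by (1 + 2x)^3, the product of all factors after the first has coefficients 1,8,22,19,-14 for degrees 0…4.
[x^4] = 1·(-14) − 8·19 + 24·22 − 32·8 + 16·1 = 122.

122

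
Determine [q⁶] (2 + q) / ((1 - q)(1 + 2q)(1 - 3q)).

Partial fractions give a closed form: a_n = (-1/2)·1^n + (2/5)·(-2)^n + (21/10)·3^n.
At n = 6: a_6 = 1556.

1556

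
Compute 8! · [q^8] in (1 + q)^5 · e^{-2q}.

4096

The EGF product rule gives c_8 = Σ_{k_1+k_2=8} C(8; k_1,k_2) · ∏ g_i(k_i), where (1+q)^5 gives the falling factorial (5)_k; e^{-2q} gives (-2)^k.
g_1(k) for k = 0…8: 1, 5, 20, 60, 120, 120, 0, 0, 0.
g_2(k) for k = 0…8: 1, -2, 4, -8, 16, -32, 64, -128, 256.
c_8 = Σ_k C(8,k)·g_1(k)·g_2(8−k) = 1·1·256 + 8·5·(-128) + 28·20·64 + 56·60·(-32) + 70·120·16 + 56·120·(-8) = 256 − 5120 + 35840 − 107520 + 134400 − 53760 = 4096.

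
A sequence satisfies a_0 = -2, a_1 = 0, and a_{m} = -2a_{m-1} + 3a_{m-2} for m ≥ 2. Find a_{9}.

The ordinary generating function has denominator 1 + 2x - 3x^2.
Iterating the recurrence: a_0,…,a_{9} = -2, 0, -6, 12, -42, 120, -366, 1092, -3282, 9840.

9840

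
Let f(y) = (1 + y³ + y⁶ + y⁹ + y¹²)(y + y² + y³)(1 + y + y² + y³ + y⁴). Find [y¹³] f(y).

5

(1 + y³ + y⁶ + y⁹ + y¹²) has coefficients 1,0,0,1,0,0,1,0,0,1,0,0,1 for degrees 0…12.
(y + y² + y³) has coefficients 0,1,1,1,0,0,0,0,0,0,0,0,0,0 for degrees 0…13.
Finally multiplying by (1 + y + y² + y³ + y⁴), the product of all factors after the first has coefficients 0,1,2,3,3,3,2,1,0,0,0,0,0,0 for degrees 0…13.
[y¹³] = 1·0 + 1·0 + 1·1 + 1·3 + 1·1 = 5.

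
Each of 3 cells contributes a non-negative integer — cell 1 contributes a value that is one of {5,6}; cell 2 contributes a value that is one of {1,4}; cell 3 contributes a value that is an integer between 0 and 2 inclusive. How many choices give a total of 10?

The generating function for the choices is (z^5 + z^6)·(z + z^4)·(1 + z + z^2); the count is [z^10].
(z^5 + z^6) has coefficients 0,0,0,0,0,1,1 for degrees 0…6.
(z + z^4) has coefficients 0,1,0,0,1,0,0,0,0,0,0 for degrees 0…10.
Finally multiplying by (1 + z + z^2), the product of all factors after the first has coefficients 0,1,1,1,1,1,1,0,0,0,0 for degrees 0…10.
[z^10] = 1·1 + 1·1 = 2.

2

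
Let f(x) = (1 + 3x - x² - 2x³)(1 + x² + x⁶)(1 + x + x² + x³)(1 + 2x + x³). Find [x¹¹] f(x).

-2

(1 + 3x - x² - 2x³) has coefficients 1,3,-1,-2 for degrees 0…3.
(1 + x² + x⁶) has coefficients 1,0,1,0,0,0,1,0,0,0,0,0 for degrees 0…11.
Multiplying by (1 + x + x² + x³) gives running coefficients 1,1,2,2,1,1,1,1,1,1,0,0 for degrees 0…11.
Finally multiplying by (1 + 2x + x³), the product of all factors after the first has coefficients 1,3,4,7,6,5,5,4,4,4,3,1 for degrees 0…11.
[x¹¹] = 1·1 + 3·3 − 1·4 − 2·4 = -2.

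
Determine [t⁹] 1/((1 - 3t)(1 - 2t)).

58025

Partial fractions give a closed form: a_n = (3)·3^n + (-2)·2^n.
At n = 9: a_9 = 58025.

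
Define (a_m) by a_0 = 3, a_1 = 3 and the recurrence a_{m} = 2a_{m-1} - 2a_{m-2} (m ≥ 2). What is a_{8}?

The ordinary generating function has denominator 1 - 2q + 2q^2.
Iterating the recurrence: a_0,…,a_{8} = 3, 3, 0, -6, -12, -12, 0, 24, 48.

48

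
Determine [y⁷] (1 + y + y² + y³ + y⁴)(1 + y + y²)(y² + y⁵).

5

(1 + y + y² + y³ + y⁴) has coefficients 1,1,1,1,1 for degrees 0…4.
(1 + y + y²) has coefficients 1,1,1,0,0,0,0,0 for degrees 0…7.
Finally multiplying by (y² + y⁵), the product of all factors after the first has coefficients 0,0,1,1,1,1,1,1 for degrees 0…7.
[y⁷] = 1·1 + 1·1 + 1·1 + 1·1 + 1·1 = 5.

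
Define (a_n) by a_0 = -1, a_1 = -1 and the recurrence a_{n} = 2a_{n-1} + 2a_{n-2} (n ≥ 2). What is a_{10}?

-11584

The ordinary generating function has denominator 1 - 2z - 2z^2.
Iterating the recurrence: a_0,…,a_{10} = -1, -1, -4, -10, -28, -76, -208, -568, -1552, -4240, -11584.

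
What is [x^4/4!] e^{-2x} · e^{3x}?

The EGF product rule gives c_4 = Σ_{k_1+k_2=4} C(4; k_1,k_2) · ∏ g_i(k_i), where e^{-2x} gives (-2)^k; e^{3x} gives (3)^k.
g_1(k) for k = 0…4: 1, -2, 4, -8, 16.
g_2(k) for k = 0…4: 1, 3, 9, 27, 81.
c_4 = Σ_k C(4,k)·g_1(k)·g_2(4−k) = 1·1·81 + 4·(-2)·27 + 6·4·9 + 4·(-8)·3 + 1·16·1 = 81 − 216 + 216 − 96 + 16 = 1.

1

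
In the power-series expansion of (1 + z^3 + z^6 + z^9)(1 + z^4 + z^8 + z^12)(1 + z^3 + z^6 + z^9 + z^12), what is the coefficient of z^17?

4

(1 + z^3 + z^6 + z^9) has coefficients 1,0,0,1,0,0,1,0,0,1 for degrees 0…9.
(1 + z^4 + z^8 + z^12) has coefficients 1,0,0,0,1,0,0,0,1,0,0,0,1,0,0,0,0,0 for degrees 0…17.
Finally multiplying by (1 + z^3 + z^6 + z^9 + z^12), the product of all factors after the first has coefficients 1,0,0,1,1,0,1,1,1,1,1,1,2,1,1,1,1,1 for degrees 0…17.
[z^17] = 1·1 + 1·1 + 1·1 + 1·1 = 4.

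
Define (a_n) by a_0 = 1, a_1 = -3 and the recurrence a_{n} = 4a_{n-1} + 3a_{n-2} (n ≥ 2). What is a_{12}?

The ordinary generating function has denominator 1 - 4z - 3z^2.
Iterating the recurrence: a_0,…,a_{12} = 1, -3, -9, -45, -207, -963, -4473, -20781, -96543, -448515, -2083689, -9680301, -44972271.

-44972271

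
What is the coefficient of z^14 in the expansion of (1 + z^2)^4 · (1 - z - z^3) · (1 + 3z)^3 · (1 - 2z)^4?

-4387

(1 + z^2)^4 has coefficients 1,0,4,0,6,0,4,0,1 for degrees 0…8.
(1 - z - z^3) has coefficients 1,-1,0,-1,0,0,0,0,0,0,0,0,0,0,0 for degrees 0…14.
Multiplying by (1 + 3z)^3 gives running coefficients 1,8,18,-1,-36,-27,-27,0,0,0,0,0,0,0,0 for degrees 0…14.
Finally multiplying by (1 - 2z)^4, the product of all factors after the first has coefficients 1,0,-22,15,164,-211,-355,704,-360,432,-432,0,0,0,0 for degrees 0…14.
[z^14] = 1·0 + 4·0 + 6·(-432) + 4·(-360) + 1·(-355) = -4387.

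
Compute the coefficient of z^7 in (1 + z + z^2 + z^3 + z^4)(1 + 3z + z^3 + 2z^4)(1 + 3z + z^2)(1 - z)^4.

15

(1 + z + z^2 + z^3 + z^4) has coefficients 1,1,1,1,1 for degrees 0…4.
(1 + 3z + z^3 + 2z^4) has coefficients 1,3,0,1,2,0,0,0 for degrees 0…7.
Multiplying by (1 + 3z + z^2) gives running coefficients 1,6,10,4,5,7,2,0 for degrees 0…7.
Finally multiplying by (1 - z)^4, the product of all factors after the first has coefficients 1,2,-8,-4,26,-23,-2,18 for degrees 0…7.
[z^7] = 1·18 + 1·(-2) + 1·(-23) + 1·26 + 1·(-4) = 15.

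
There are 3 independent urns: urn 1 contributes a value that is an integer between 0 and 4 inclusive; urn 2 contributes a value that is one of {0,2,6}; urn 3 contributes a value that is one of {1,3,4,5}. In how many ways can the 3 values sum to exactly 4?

4

The generating function for the choices is (1 + z + z² + z³ + z⁴)·(1 + z² + z⁶)·(z + z³ + z⁴ + z⁵); the count is [z⁴].
(1 + z + z² + z³ + z⁴) has coefficients 1,1,1,1,1 for degrees 0…4.
(1 + z² + z⁶) has coefficients 1,0,1,0,0 for degrees 0…4.
Finally multiplying by (z + z³ + z⁴ + z⁵), the product of all factors after the first has coefficients 0,1,0,2,1 for degrees 0…4.
[z⁴] = 1·1 + 1·2 + 1·0 + 1·1 + 1·0 = 4.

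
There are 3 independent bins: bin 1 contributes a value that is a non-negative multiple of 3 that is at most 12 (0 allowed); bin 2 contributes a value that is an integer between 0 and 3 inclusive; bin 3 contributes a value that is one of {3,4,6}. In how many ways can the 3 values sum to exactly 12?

5

The generating function for the choices is (1 + x^3 + x^6 + x^9 + x^12)·(1 + x + x^2 + x^3)·(x^3 + x^4 + x^6); the count is [x^12].
(1 + x^3 + x^6 + x^9 + x^12) has coefficients 1,0,0,1,0,0,1,0,0,1,0,0,1 for degrees 0…12.
(1 + x + x^2 + x^3) has coefficients 1,1,1,1,0,0,0,0,0,0,0,0,0 for degrees 0…12.
Finally multiplying by (x^3 + x^4 + x^6), the product of all factors after the first has coefficients 0,0,0,1,2,2,3,2,1,1,0,0,0 for degrees 0…12.
[x^12] = 1·0 + 1·1 + 1·3 + 1·1 + 1·0 = 5.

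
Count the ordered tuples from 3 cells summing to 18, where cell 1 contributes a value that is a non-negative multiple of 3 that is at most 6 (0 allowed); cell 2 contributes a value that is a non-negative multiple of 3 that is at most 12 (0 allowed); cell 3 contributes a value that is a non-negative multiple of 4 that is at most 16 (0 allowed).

4

The generating function for the choices is (1 + y³ + y⁶)·(1 + y³ + y⁶ + y⁹ + y¹²)·(1 + y⁴ + y⁸ + y¹² + y¹⁶); the count is [y¹⁸].
(1 + y³ + y⁶) has coefficients 1,0,0,1,0,0,1 for degrees 0…6.
(1 + y³ + y⁶ + y⁹ + y¹²) has coefficients 1,0,0,1,0,0,1,0,0,1,0,0,1,0,0,0,0,0,0 for degrees 0…18.
Finally multiplying by (1 + y⁴ + y⁸ + y¹² + y¹⁶), the product of all factors after the first has coefficients 1,0,0,1,1,0,1,1,1,1,1,1,2,1,1,1,2,1,1 for degrees 0…18.
[y¹⁸] = 1·1 + 1·1 + 1·2 = 4.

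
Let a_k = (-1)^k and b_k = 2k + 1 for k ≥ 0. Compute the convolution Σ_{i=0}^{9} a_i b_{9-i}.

This is [x^9] in the product of the two ordinary generating functions.
Σ = 1·19 − 1·17 + 1·15 − 1·13 + 1·11 − 1·9 + 1·7 − 1·5 + 1·3 − 1·1 = 10.

10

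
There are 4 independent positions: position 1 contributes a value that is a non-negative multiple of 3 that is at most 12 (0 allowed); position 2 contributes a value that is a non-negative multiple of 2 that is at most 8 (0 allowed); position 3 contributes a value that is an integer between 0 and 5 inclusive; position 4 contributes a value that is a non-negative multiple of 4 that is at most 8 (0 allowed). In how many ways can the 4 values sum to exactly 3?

The generating function for the choices is (1 + z^3 + z^6 + z^9 + z^12)·(1 + z^2 + z^4 + z^6 + z^8)·(1 + z + z^2 + z^3 + z^4 + z^5)·(1 + z^4 + z^8); the count is [z^3].
(1 + z^3 + z^6 + z^9 + z^12) has coefficients 1,0,0,1 for degrees 0…3.
(1 + z^2 + z^4 + z^6 + z^8) has coefficients 1,0,1,0 for degrees 0…3.
Multiplying by (1 + z + z^2 + z^3 + z^4 + z^5) gives running coefficients 1,1,2,2 for degrees 0…3.
Finally multiplying by (1 + z^4 + z^8), the product of all factors after the first has coefficients 1,1,2,2 for degrees 0…3.
[z^3] = 1·2 + 1·1 = 3.

3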